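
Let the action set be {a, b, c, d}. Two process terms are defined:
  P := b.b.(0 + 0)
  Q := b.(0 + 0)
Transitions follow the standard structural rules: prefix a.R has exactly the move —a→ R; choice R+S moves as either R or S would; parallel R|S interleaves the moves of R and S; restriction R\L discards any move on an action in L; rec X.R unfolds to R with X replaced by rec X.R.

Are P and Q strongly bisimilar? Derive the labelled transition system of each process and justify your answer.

P ≁ Q

Reachable graph of P (3 states):
  u0 = b.b.(0 + 0) has moves —b→ u1
  u1 = b.(0 + 0) has moves —b→ u2
  u2 = 0 + 0 has moves ·
Reachable graph of Q (2 states):
  v0 = b.(0 + 0) has moves —b→ v1
  v1 = 0 + 0 has moves ·
Bisimilarity quotient blocks:
  B0 = {u0}
  B1 = {u1, v0}
  B2 = {u2, v1}
u0 ∈ B0, v0 ∈ B1 → different blocks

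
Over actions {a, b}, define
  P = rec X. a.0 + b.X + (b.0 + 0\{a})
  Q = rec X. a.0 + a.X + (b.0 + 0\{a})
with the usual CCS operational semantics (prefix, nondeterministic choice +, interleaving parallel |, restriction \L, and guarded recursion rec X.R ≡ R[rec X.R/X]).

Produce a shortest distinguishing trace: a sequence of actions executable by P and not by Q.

ba

Reachable graph of P (2 states):
  p0 = rec X. a.0 + b.X + (b.0 + 0\{a}) :: --a--▸ p1, --b--▸ p0, --b--▸ p1
  p1 = 0 :: deadlocked
Reachable graph of Q (2 states):
  q0 = rec X. a.0 + a.X + (b.0 + 0\{a}) :: --a--▸ q0, --a--▸ q1, --b--▸ q1
  q1 = 0 :: deadlocked
Run σ = ⟨ba⟩ on P: start {p0}
  [1] b ⇒ {p0, p1}
  [2] a ⇒ {p1}
  — P admits the full trace.
Run σ = ⟨ba⟩ on Q: start {q0}
  [1] b ⇒ {q1}
  [2] a ⇒ ∅  — Q cannot continue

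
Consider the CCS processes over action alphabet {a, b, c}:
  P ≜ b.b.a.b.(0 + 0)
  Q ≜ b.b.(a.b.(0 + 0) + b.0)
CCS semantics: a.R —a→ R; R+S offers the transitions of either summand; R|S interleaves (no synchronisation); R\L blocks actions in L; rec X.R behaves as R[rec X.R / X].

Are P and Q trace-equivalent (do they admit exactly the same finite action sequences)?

NO — witness ⟨bbb⟩

Reachable graph of P (5 states):
  p0 = b.b.a.b.(0 + 0) ⊢ —b→ p1
  p1 = b.a.b.(0 + 0) ⊢ —b→ p2
  p2 = a.b.(0 + 0) ⊢ —a→ p3
  p3 = b.(0 + 0) ⊢ —b→ p4
  p4 = 0 + 0 ⊢ ∅
Reachable graph of Q (6 states):
  q0 = b.b.(a.b.(0 + 0) + b.0) ⊢ —b→ q1
  q1 = b.(a.b.(0 + 0) + b.0) ⊢ —b→ q2
  q2 = a.b.(0 + 0) + b.0 ⊢ —a→ q3, —b→ q4
  q3 = b.(0 + 0) ⊢ —b→ q5
  q4 = 0 ⊢ ∅
  q5 = 0 + 0 ⊢ ∅
Run σ = ⟨bbb⟩ on Q: start {q0}
  step 1 (b): {q1}
  step 2 (b): {q2}
  step 3 (b): {q4}
  Q completes σ.
Run σ = ⟨bbb⟩ on P: start {p0}
  step 1 (b): {p1}
  step 2 (b): {p2}
  step 3 (b): ∅  — P cannot continue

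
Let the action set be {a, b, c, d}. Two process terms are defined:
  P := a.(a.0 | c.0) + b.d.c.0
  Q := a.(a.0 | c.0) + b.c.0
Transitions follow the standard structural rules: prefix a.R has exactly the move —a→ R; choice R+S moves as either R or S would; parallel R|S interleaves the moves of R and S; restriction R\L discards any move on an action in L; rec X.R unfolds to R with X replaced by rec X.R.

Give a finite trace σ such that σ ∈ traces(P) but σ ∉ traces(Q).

P's transition system — 8 states:
  p0 = a.(a.0 | c.0) + b.d.c.0 ⊢ -a-> p1, -b-> p2
  p1 = a.0 | c.0 ⊢ -a-> p3, -c-> p4
  p2 = d.c.0 ⊢ -d-> p5
  p3 = 0 | c.0 ⊢ -c-> p6
  p4 = a.0 | 0 ⊢ -a-> p6
  p5 = c.0 ⊢ -c-> p7
  p6 = 0 | 0 ⊢ ∅
  p7 = 0 ⊢ ∅
Q's transition system — 7 states:
  q0 = a.(a.0 | c.0) + b.c.0 ⊢ -a-> q1, -b-> q2
  q1 = a.0 | c.0 ⊢ -a-> q3, -c-> q4
  q2 = c.0 ⊢ -c-> q5
  q3 = 0 | c.0 ⊢ -c-> q6
  q4 = a.0 | 0 ⊢ -a-> q6
  q5 = 0 ⊢ ∅
  q6 = 0 | 0 ⊢ ∅
Run σ = ⟨bd⟩ on P: start {p0}
  [1] b ⇒ {p2}
  [2] d ⇒ {p5}
  — P admits the full trace.
Run σ = ⟨bd⟩ on Q: start {q0}
  [1] b ⇒ {q2}
  [2] d ⇒ no successor for Q

bd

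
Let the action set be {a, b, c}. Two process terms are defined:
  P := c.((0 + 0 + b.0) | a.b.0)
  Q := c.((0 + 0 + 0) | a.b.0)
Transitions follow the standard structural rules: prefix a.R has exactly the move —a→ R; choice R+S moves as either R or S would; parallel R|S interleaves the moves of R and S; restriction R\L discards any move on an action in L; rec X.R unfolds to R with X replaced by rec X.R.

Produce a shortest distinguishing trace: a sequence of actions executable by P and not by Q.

LTS(P): 7 reachable states
  s0 = c.((0 + 0 + b.0) | a.b.0) ⊢ =c=> s1
  s1 = (0 + 0 + b.0) | a.b.0 ⊢ =a=> s2, =b=> s3
  s2 = (0 + 0 + b.0) | b.0 ⊢ =b=> s4, =b=> s5
  s3 = 0 | a.b.0 ⊢ =a=> s5
  s4 = (0 + 0 + b.0) | 0 ⊢ =b=> s6
  s5 = 0 | b.0 ⊢ =b=> s6
  s6 = 0 | 0 ⊢ ∅
LTS(Q): 4 reachable states
  t0 = c.((0 + 0 + 0) | a.b.0) ⊢ =c=> t1
  t1 = (0 + 0 + 0) | a.b.0 ⊢ =a=> t2
  t2 = (0 + 0 + 0) | b.0 ⊢ =b=> t3
  t3 = (0 + 0 + 0) | 0 ⊢ ∅
Run σ = ⟨cb⟩ on P: start {s0}
  step 1 (c): {s1}
  step 2 (b): {s3}
  — P admits the full trace.
Run σ = ⟨cb⟩ on Q: start {t0}
  step 1 (c): {t1}
  step 2 (b): ∅  — Q cannot continue

cb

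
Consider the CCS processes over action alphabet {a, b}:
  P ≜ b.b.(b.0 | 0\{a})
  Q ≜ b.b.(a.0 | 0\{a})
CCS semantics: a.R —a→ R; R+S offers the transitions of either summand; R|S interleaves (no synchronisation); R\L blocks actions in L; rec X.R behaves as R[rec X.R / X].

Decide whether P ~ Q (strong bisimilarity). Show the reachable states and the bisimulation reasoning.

Reachable graph of P (4 states):
  s0 = b.b.(b.0 | 0\{a}) | —b→ s1
  s1 = b.(b.0 | 0\{a}) | —b→ s2
  s2 = b.0 | 0\{a} | —b→ s3
  s3 = 0 | 0\{a} | ∅
Reachable graph of Q (4 states):
  t0 = b.b.(a.0 | 0\{a}) | —b→ t1
  t1 = b.(a.0 | 0\{a}) | —b→ t2
  t2 = a.0 | 0\{a} | —a→ t3
  t3 = 0 | 0\{a} | ∅
Bisimilarity quotient blocks:
  B0 = {s0}
  B1 = {s1}
  B2 = {s2}
  B3 = {s3, t3}
  B4 = {t0}
  B5 = {t1}
  B6 = {t2}
s0 ∈ B0, t0 ∈ B4 → different blocks

not bisimilar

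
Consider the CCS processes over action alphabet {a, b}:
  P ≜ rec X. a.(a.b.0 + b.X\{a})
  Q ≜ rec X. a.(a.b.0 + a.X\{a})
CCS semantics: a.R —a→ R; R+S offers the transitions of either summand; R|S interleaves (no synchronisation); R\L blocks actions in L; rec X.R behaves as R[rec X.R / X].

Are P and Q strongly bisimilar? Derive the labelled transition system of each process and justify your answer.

not bisimilar

P's transition system — 5 states:
  p0 = rec X. a.(a.b.0 + b.X\{a}) | =a=> p1
  p1 = a.b.0 + b.(rec X. a.(a.b.0 + b.X\{a}))\{a} | =a=> p2, =b=> p3
  p2 = b.0 | =b=> p4
  p3 = (rec X. a.(a.b.0 + b.X\{a}))\{a} | deadlocked
  p4 = 0 | deadlocked
Q's transition system — 5 states:
  q0 = rec X. a.(a.b.0 + a.X\{a}) | =a=> q1
  q1 = a.b.0 + a.(rec X. a.(a.b.0 + a.X\{a}))\{a} | =a=> q2, =a=> q3
  q2 = (rec X. a.(a.b.0 + a.X\{a}))\{a} | deadlocked
  q3 = b.0 | =b=> q4
  q4 = 0 | deadlocked
Coarsest stable partition (strong bisimilarity classes):
  B0 = {p0}
  B1 = {p1}
  B2 = {p3, p4, q2, q4}
  B3 = {p2, q3}
  B4 = {q0}
  B5 = {q1}
p0 ∈ B0, q0 ∈ B4 → different blocks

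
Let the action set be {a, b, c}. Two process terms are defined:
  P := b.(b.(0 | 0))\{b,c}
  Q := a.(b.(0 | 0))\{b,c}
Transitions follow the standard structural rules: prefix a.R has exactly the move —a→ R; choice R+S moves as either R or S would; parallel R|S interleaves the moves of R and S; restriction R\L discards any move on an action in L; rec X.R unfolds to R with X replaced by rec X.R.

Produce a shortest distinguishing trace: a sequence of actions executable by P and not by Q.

P's transition system — 2 states:
  p0 = b.(b.(0 | 0))\{b,c} ⊢ =b=> p1
  p1 = (b.(0 | 0))\{b,c} ⊢ stopped
Q's transition system — 2 states:
  q0 = a.(b.(0 | 0))\{b,c} ⊢ =a=> q1
  q1 = (b.(0 | 0))\{b,c} ⊢ stopped
Executing b from P (initial set {p0}):
  [1] b ⇒ {p1}
  — P admits the full trace.
Executing b from Q (initial set {q0}):
  [1] b ⇒ ∅ (Q stuck)

b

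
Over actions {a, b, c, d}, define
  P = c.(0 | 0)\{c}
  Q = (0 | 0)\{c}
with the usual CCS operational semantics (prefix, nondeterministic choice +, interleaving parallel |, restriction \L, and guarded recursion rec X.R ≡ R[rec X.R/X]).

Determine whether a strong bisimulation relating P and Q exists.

not bisimilar

P's transition system — 2 states:
  m0 = c.(0 | 0)\{c} :: —c→ m1
  m1 = (0 | 0)\{c} :: ∅
Q's transition system — 1 states:
  n0 = (0 | 0)\{c} :: ∅
Partition-refinement fixed point:
  B0 = {m0}
  B1 = {m1, n0}
m0 ∈ B0, n0 ∈ B1 → different blocks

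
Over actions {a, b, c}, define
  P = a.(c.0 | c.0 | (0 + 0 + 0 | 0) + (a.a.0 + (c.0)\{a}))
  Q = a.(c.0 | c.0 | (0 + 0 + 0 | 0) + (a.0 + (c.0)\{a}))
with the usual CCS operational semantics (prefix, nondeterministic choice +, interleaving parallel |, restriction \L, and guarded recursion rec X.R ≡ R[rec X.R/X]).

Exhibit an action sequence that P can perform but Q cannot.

Reachable graph of P (8 states):
  u0 = a.(c.0 | c.0 | (0 + 0 + 0 | 0) + (a.a.0 + (c.0)\{a})) ⊢ -a-> u1
  u1 = c.0 | c.0 | (0 + 0 + 0 | 0) + (a.a.0 + (c.0)\{a}) ⊢ -a-> u2, -c-> u3, -c-> u4, -c-> u5
  u2 = a.0 ⊢ -a-> u6
  u3 = 0 | c.0 | (0 + 0 + 0 | 0) ⊢ -c-> u7
  u4 = 0\{a} ⊢ ∅
  u5 = c.0 | 0 | (0 + 0 + 0 | 0) ⊢ -c-> u7
  u6 = 0 ⊢ ∅
  u7 = 0 | 0 | (0 + 0 + 0 | 0) ⊢ ∅
Reachable graph of Q (7 states):
  v0 = a.(c.0 | c.0 | (0 + 0 + 0 | 0) + (a.0 + (c.0)\{a})) ⊢ -a-> v1
  v1 = c.0 | c.0 | (0 + 0 + 0 | 0) + (a.0 + (c.0)\{a}) ⊢ -a-> v2, -c-> v3, -c-> v4, -c-> v5
  v2 = 0 ⊢ ∅
  v3 = 0 | c.0 | (0 + 0 + 0 | 0) ⊢ -c-> v6
  v4 = 0\{a} ⊢ ∅
  v5 = c.0 | 0 | (0 + 0 + 0 | 0) ⊢ -c-> v6
  v6 = 0 | 0 | (0 + 0 + 0 | 0) ⊢ ∅
Executing aaa from P (initial set {u0}):
  after a @ step 1: {u1}
  after a @ step 2: {u2}
  after a @ step 3: {u6}
  P completes σ.
Executing aaa from Q (initial set {v0}):
  after a @ step 1: {v1}
  after a @ step 2: {v2}
  after a @ step 3: ∅ (Q stuck)

aaa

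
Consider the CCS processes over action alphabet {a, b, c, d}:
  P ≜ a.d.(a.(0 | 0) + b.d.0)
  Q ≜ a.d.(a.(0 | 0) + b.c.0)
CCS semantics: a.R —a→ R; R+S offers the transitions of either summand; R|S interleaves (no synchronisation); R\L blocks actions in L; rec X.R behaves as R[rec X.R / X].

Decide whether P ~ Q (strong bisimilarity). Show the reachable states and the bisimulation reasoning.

P's transition system — 6 states:
  m0 = a.d.(a.(0 | 0) + b.d.0) → =a=> m1
  m1 = d.(a.(0 | 0) + b.d.0) → =d=> m2
  m2 = a.(0 | 0) + b.d.0 → =a=> m3, =b=> m4
  m3 = 0 | 0 → ∅
  m4 = d.0 → =d=> m5
  m5 = 0 → ∅
Q's transition system — 6 states:
  n0 = a.d.(a.(0 | 0) + b.c.0) → =a=> n1
  n1 = d.(a.(0 | 0) + b.c.0) → =d=> n2
  n2 = a.(0 | 0) + b.c.0 → =a=> n3, =b=> n4
  n3 = 0 | 0 → ∅
  n4 = c.0 → =c=> n5
  n5 = 0 → ∅
Bisimilarity quotient blocks:
  B0 = {m0}
  B1 = {m1}
  B2 = {m2}
  B3 = {m3, m5, n3, n5}
  B4 = {m4}
  B5 = {n0}
  B6 = {n1}
  B7 = {n2}
  B8 = {n4}
m0 ∈ B0, n0 ∈ B5 → different blocks

P ≁ Q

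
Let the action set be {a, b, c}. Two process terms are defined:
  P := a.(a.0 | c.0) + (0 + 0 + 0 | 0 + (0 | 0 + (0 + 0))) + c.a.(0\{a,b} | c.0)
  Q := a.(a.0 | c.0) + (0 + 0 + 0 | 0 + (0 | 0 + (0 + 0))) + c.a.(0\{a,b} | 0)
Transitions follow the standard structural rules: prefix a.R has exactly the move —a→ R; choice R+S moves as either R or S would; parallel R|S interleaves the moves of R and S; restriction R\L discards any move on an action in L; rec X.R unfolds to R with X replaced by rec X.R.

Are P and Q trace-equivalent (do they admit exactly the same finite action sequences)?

traces(P) ≠ traces(Q) — witness ⟨cac⟩

LTS(P): 8 reachable states
  m0 = a.(a.0 | c.0) + (0 + 0 + 0 | 0 + (0 | 0 + (0 + 0))) + c.a.(0\{a,b} | c.0) has moves —a→ m1, —c→ m2
  m1 = a.0 | c.0 has moves —a→ m3, —c→ m4
  m2 = a.(0\{a,b} | c.0) has moves —a→ m5
  m3 = 0 | c.0 has moves —c→ m6
  m4 = a.0 | 0 has moves —a→ m6
  m5 = 0\{a,b} | c.0 has moves —c→ m7
  m6 = 0 | 0 has moves ∅
  m7 = 0\{a,b} | 0 has moves ∅
LTS(Q): 7 reachable states
  n0 = a.(a.0 | c.0) + (0 + 0 + 0 | 0 + (0 | 0 + (0 + 0))) + c.a.(0\{a,b} | 0) has moves —a→ n1, —c→ n2
  n1 = a.0 | c.0 has moves —a→ n3, —c→ n4
  n2 = a.(0\{a,b} | 0) has moves —a→ n5
  n3 = 0 | c.0 has moves —c→ n6
  n4 = a.0 | 0 has moves —a→ n6
  n5 = 0\{a,b} | 0 has moves ∅
  n6 = 0 | 0 has moves ∅
Run σ = ⟨cac⟩ on P: start {m0}
  after c @ step 1: {m2}
  after a @ step 2: {m5}
  after c @ step 3: {m7}
  — P admits the full trace.
Run σ = ⟨cac⟩ on Q: start {n0}
  after c @ step 1: {n2}
  after a @ step 2: {n5}
  after c @ step 3: ∅  — Q cannot continue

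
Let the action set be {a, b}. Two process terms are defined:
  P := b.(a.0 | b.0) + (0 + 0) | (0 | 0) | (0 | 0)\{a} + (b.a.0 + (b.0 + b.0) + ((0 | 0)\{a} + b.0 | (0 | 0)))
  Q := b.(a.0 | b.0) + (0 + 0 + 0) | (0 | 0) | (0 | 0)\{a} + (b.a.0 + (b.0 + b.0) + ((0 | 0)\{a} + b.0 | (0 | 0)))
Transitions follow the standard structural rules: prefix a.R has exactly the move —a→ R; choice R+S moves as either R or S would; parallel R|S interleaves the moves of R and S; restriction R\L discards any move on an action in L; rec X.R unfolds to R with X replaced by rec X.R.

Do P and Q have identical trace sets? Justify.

trace-equivalent

P's transition system — 8 states:
  u0 = b.(a.0 | b.0) + (0 + 0) | (0 | 0) | (0 | 0)\{a} + (b.a.0 + (b.0 + b.0) + ((0 | 0)\{a} + b.0 | (0 | 0))) ⊢ =b=> u1, =b=> u2, =b=> u3, =b=> u4
  u1 = 0 ⊢ (no moves)
  u2 = 0 | (0 | 0) ⊢ (no moves)
  u3 = a.0 ⊢ =a=> u1
  u4 = a.0 | b.0 ⊢ =a=> u5, =b=> u6
  u5 = 0 | b.0 ⊢ =b=> u7
  u6 = a.0 | 0 ⊢ =a=> u7
  u7 = 0 | 0 ⊢ (no moves)
Q's transition system — 8 states:
  v0 = b.(a.0 | b.0) + (0 + 0 + 0) | (0 | 0) | (0 | 0)\{a} + (b.a.0 + (b.0 + b.0) + ((0 | 0)\{a} + b.0 | (0 | 0))) ⊢ =b=> v1, =b=> v2, =b=> v3, =b=> v4
  v1 = 0 ⊢ (no moves)
  v2 = 0 | (0 | 0) ⊢ (no moves)
  v3 = a.0 ⊢ =a=> v1
  v4 = a.0 | b.0 ⊢ =a=> v5, =b=> v6
  v5 = 0 | b.0 ⊢ =b=> v7
  v6 = a.0 | 0 ⊢ =a=> v7
  v7 = 0 | 0 ⊢ (no moves)
Partition-refinement fixed point:
  B0 = {u0, v0}
  B1 = {u1, u2, u7, v1, v2, v7}
  B2 = {u3, u6, v3, v6}
  B3 = {u4, v4}
  B4 = {u5, v5}
u0 ∈ B0, v0 ∈ B0 → same block
Bisimilar ⇒ trace-equivalent.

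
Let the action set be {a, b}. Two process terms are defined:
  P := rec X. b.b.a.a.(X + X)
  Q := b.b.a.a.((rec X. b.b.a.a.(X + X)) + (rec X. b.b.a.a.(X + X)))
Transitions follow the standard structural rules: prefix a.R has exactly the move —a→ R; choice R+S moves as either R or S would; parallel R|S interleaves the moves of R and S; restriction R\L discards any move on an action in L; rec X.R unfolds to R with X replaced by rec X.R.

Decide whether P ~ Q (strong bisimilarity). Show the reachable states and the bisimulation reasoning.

P ~ Q

Reachable graph of P (5 states):
  s0 = rec X. b.b.a.a.(X + X) → --b--▸ s1
  s1 = b.a.a.((rec X. b.b.a.a.(X + X)) + (rec X. b.b.a.a.(X + X))) → --b--▸ s2
  s2 = a.a.((rec X. b.b.a.a.(X + X)) + (rec X. b.b.a.a.(X + X))) → --a--▸ s3
  s3 = a.((rec X. b.b.a.a.(X + X)) + (rec X. b.b.a.a.(X + X))) → --a--▸ s4
  s4 = (rec X. b.b.a.a.(X + X)) + (rec X. b.b.a.a.(X + X)) → --b--▸ s1
Reachable graph of Q (5 states):
  t0 = b.b.a.a.((rec X. b.b.a.a.(X + X)) + (rec X. b.b.a.a.(X + X))) → --b--▸ t1
  t1 = b.a.a.((rec X. b.b.a.a.(X + X)) + (rec X. b.b.a.a.(X + X))) → --b--▸ t2
  t2 = a.a.((rec X. b.b.a.a.(X + X)) + (rec X. b.b.a.a.(X + X))) → --a--▸ t3
  t3 = a.((rec X. b.b.a.a.(X + X)) + (rec X. b.b.a.a.(X + X))) → --a--▸ t4
  t4 = (rec X. b.b.a.a.(X + X)) + (rec X. b.b.a.a.(X + X)) → --b--▸ t1
Bisimilarity quotient blocks:
  B0 = {s0, s4, t0, t4}
  B1 = {s1, t1}
  B2 = {s2, t2}
  B3 = {s3, t3}
s0 ∈ B0, t0 ∈ B0 → same block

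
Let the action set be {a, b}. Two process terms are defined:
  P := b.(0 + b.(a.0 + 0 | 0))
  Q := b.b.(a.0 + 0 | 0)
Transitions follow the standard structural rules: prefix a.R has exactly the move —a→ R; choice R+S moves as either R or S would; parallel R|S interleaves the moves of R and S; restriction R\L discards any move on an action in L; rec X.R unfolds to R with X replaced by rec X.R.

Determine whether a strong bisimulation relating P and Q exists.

YES

P's transition system — 4 states:
  p0 = b.(0 + b.(a.0 + 0 | 0)) | --b--▸ p1
  p1 = 0 + b.(a.0 + 0 | 0) | --b--▸ p2
  p2 = a.0 + 0 | 0 | --a--▸ p3
  p3 = 0 | ·
Q's transition system — 4 states:
  q0 = b.b.(a.0 + 0 | 0) | --b--▸ q1
  q1 = b.(a.0 + 0 | 0) | --b--▸ q2
  q2 = a.0 + 0 | 0 | --a--▸ q3
  q3 = 0 | ·
Coarsest stable partition (strong bisimilarity classes):
  B0 = {p0, q0}
  B1 = {p1, q1}
  B2 = {p2, q2}
  B3 = {p3, q3}
p0 ∈ B0, q0 ∈ B0 → same block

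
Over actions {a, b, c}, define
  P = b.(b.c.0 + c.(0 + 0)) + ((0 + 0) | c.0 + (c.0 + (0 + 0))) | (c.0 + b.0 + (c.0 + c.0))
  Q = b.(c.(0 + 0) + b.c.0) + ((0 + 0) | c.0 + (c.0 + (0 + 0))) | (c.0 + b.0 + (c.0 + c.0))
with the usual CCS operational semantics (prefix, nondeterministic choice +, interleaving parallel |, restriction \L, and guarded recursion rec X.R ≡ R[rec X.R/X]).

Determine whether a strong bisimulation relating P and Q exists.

P ~ Q

Reachable graph of P (10 states):
  p0 = b.(b.c.0 + c.(0 + 0)) + ((0 + 0) | c.0 + (c.0 + (0 + 0))) | (c.0 + b.0 + (c.0 + c.0)) ⊢ =b=> p1, =b=> p2, =c=> p1, =c=> p3, =c=> p4
  p1 = ((0 + 0) | c.0 + (c.0 + (0 + 0))) | 0 ⊢ =c=> p5, =c=> p6
  p2 = b.c.0 + c.(0 + 0) ⊢ =b=> p7, =c=> p8
  p3 = (0 + 0) | 0 | (c.0 + b.0 + (c.0 + c.0)) ⊢ =b=> p5, =c=> p5
  p4 = 0 | (c.0 + b.0 + (c.0 + c.0)) ⊢ =b=> p6, =c=> p6
  p5 = (0 + 0) | 0 | 0 ⊢ ·
  p6 = 0 | 0 ⊢ ·
  p7 = c.0 ⊢ =c=> p9
  p8 = 0 + 0 ⊢ ·
  p9 = 0 ⊢ ·
Reachable graph of Q (10 states):
  q0 = b.(c.(0 + 0) + b.c.0) + ((0 + 0) | c.0 + (c.0 + (0 + 0))) | (c.0 + b.0 + (c.0 + c.0)) ⊢ =b=> q1, =b=> q2, =c=> q1, =c=> q3, =c=> q4
  q1 = ((0 + 0) | c.0 + (c.0 + (0 + 0))) | 0 ⊢ =c=> q5, =c=> q6
  q2 = c.(0 + 0) + b.c.0 ⊢ =b=> q7, =c=> q8
  q3 = (0 + 0) | 0 | (c.0 + b.0 + (c.0 + c.0)) ⊢ =b=> q5, =c=> q5
  q4 = 0 | (c.0 + b.0 + (c.0 + c.0)) ⊢ =b=> q6, =c=> q6
  q5 = (0 + 0) | 0 | 0 ⊢ ·
  q6 = 0 | 0 ⊢ ·
  q7 = c.0 ⊢ =c=> q9
  q8 = 0 + 0 ⊢ ·
  q9 = 0 ⊢ ·
Bisimilarity quotient blocks:
  B0 = {p0, q0}
  B1 = {p1, p7, q1, q7}
  B2 = {p5, p6, p8, p9, q5, q6, q8, q9}
  B3 = {p3, p4, q3, q4}
  B4 = {p2, q2}
p0 ∈ B0, q0 ∈ B0 → same block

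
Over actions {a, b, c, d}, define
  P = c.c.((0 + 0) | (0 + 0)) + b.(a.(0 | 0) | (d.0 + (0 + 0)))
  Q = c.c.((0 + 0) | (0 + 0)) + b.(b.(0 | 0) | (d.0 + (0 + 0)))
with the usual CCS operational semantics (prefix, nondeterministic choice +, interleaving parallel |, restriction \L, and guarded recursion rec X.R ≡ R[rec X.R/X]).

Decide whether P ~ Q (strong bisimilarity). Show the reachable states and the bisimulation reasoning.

Reachable graph of P (7 states):
  p0 = c.c.((0 + 0) | (0 + 0)) + b.(a.(0 | 0) | (d.0 + (0 + 0))) | ··b··> p1, ··c··> p2
  p1 = a.(0 | 0) | (d.0 + (0 + 0)) | ··a··> p3, ··d··> p4
  p2 = c.((0 + 0) | (0 + 0)) | ··c··> p5
  p3 = 0 | 0 | (d.0 + (0 + 0)) | ··d··> p6
  p4 = a.(0 | 0) | 0 | ··a··> p6
  p5 = (0 + 0) | (0 + 0) | ∅
  p6 = 0 | 0 | 0 | ∅
Reachable graph of Q (7 states):
  q0 = c.c.((0 + 0) | (0 + 0)) + b.(b.(0 | 0) | (d.0 + (0 + 0))) | ··b··> q1, ··c··> q2
  q1 = b.(0 | 0) | (d.0 + (0 + 0)) | ··b··> q3, ··d··> q4
  q2 = c.((0 + 0) | (0 + 0)) | ··c··> q5
  q3 = 0 | 0 | (d.0 + (0 + 0)) | ··d··> q6
  q4 = b.(0 | 0) | 0 | ··b··> q6
  q5 = (0 + 0) | (0 + 0) | ∅
  q6 = 0 | 0 | 0 | ∅
Bisimilarity quotient blocks:
  B0 = {p0}
  B1 = {p2, q2}
  B2 = {p5, p6, q5, q6}
  B3 = {p1}
  B4 = {p3, q3}
  B5 = {p4}
  B6 = {q0}
  B7 = {q1}
  B8 = {q4}
p0 ∈ B0, q0 ∈ B6 → different blocks

P ≁ Q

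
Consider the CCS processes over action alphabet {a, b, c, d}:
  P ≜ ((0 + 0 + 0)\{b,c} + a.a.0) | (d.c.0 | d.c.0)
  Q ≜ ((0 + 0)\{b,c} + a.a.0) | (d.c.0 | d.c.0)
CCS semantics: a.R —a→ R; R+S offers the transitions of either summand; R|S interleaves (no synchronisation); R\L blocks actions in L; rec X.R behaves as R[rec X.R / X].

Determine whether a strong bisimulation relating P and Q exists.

LTS(P): 27 reachable states
  s0 = ((0 + 0 + 0)\{b,c} + a.a.0) | (d.c.0 | d.c.0) :: ··a··> s1, ··d··> s2, ··d··> s3
  s1 = a.0 | (d.c.0 | d.c.0) :: ··a··> s4, ··d··> s5, ··d··> s6
  s2 = ((0 + 0 + 0)\{b,c} + a.a.0) | (c.0 | d.c.0) :: ··a··> s5, ··c··> s7, ··d··> s8
  s3 = ((0 + 0 + 0)\{b,c} + a.a.0) | (d.c.0 | c.0) :: ··a··> s6, ··c··> s9, ··d··> s8
  s4 = 0 | (d.c.0 | d.c.0) :: ··d··> s10, ··d··> s11
  s5 = a.0 | (c.0 | d.c.0) :: ··a··> s10, ··c··> s12, ··d··> s13
  s6 = a.0 | (d.c.0 | c.0) :: ··a··> s11, ··c··> s14, ··d··> s13
  s7 = ((0 + 0 + 0)\{b,c} + a.a.0) | (0 | d.c.0) :: ··a··> s12, ··d··> s15
  s8 = ((0 + 0 + 0)\{b,c} + a.a.0) | (c.0 | c.0) :: ··a··> s13, ··c··> s15, ··c··> s16
  s9 = ((0 + 0 + 0)\{b,c} + a.a.0) | (d.c.0 | 0) :: ··a··> s14, ··d··> s16
  s10 = 0 | (c.0 | d.c.0) :: ··c··> s17, ··d··> s18
  s11 = 0 | (d.c.0 | c.0) :: ··c··> s19, ··d··> s18
  s12 = a.0 | (0 | d.c.0) :: ··a··> s17, ··d··> s20
  s13 = a.0 | (c.0 | c.0) :: ··a··> s18, ··c··> s20, ··c··> s21
  s14 = a.0 | (d.c.0 | 0) :: ··a··> s19, ··d··> s21
  s15 = ((0 + 0 + 0)\{b,c} + a.a.0) | (0 | c.0) :: ··a··> s20, ··c··> s22
  s16 = ((0 + 0 + 0)\{b,c} + a.a.0) | (c.0 | 0) :: ··a··> s21, ··c··> s22
  s17 = 0 | (0 | d.c.0) :: ··d··> s23
  s18 = 0 | (c.0 | c.0) :: ··c··> s23, ··c··> s24
  s19 = 0 | (d.c.0 | 0) :: ··d··> s24
  s20 = a.0 | (0 | c.0) :: ··a··> s23, ··c··> s25
  s21 = a.0 | (c.0 | 0) :: ··a··> s24, ··c··> s25
  s22 = ((0 + 0 + 0)\{b,c} + a.a.0) | (0 | 0) :: ··a··> s25
  s23 = 0 | (0 | c.0) :: ··c··> s26
  s24 = 0 | (c.0 | 0) :: ··c··> s26
  s25 = a.0 | (0 | 0) :: ··a··> s26
  s26 = 0 | (0 | 0) :: ∅
LTS(Q): 27 reachable states
  t0 = ((0 + 0)\{b,c} + a.a.0) | (d.c.0 | d.c.0) :: ··a··> t1, ··d··> t2, ··d··> t3
  t1 = a.0 | (d.c.0 | d.c.0) :: ··a··> t4, ··d··> t5, ··d··> t6
  t2 = ((0 + 0)\{b,c} + a.a.0) | (c.0 | d.c.0) :: ··a··> t5, ··c··> t7, ··d··> t8
  t3 = ((0 + 0)\{b,c} + a.a.0) | (d.c.0 | c.0) :: ··a··> t6, ··c··> t9, ··d··> t8
  t4 = 0 | (d.c.0 | d.c.0) :: ··d··> t10, ··d··> t11
  t5 = a.0 | (c.0 | d.c.0) :: ··a··> t10, ··c··> t12, ··d··> t13
  t6 = a.0 | (d.c.0 | c.0) :: ··a··> t11, ··c··> t14, ··d··> t13
  t7 = ((0 + 0)\{b,c} + a.a.0) | (0 | d.c.0) :: ··a··> t12, ··d··> t15
  t8 = ((0 + 0)\{b,c} + a.a.0) | (c.0 | c.0) :: ··a··> t13, ··c··> t15, ··c··> t16
  t9 = ((0 + 0)\{b,c} + a.a.0) | (d.c.0 | 0) :: ··a··> t14, ··d··> t16
  t10 = 0 | (c.0 | d.c.0) :: ··c··> t17, ··d··> t18
  t11 = 0 | (d.c.0 | c.0) :: ··c··> t19, ··d··> t18
  t12 = a.0 | (0 | d.c.0) :: ··a··> t17, ··d··> t20
  t13 = a.0 | (c.0 | c.0) :: ··a··> t18, ··c··> t20, ··c··> t21
  t14 = a.0 | (d.c.0 | 0) :: ··a··> t19, ··d··> t21
  t15 = ((0 + 0)\{b,c} + a.a.0) | (0 | c.0) :: ··a··> t20, ··c··> t22
  t16 = ((0 + 0)\{b,c} + a.a.0) | (c.0 | 0) :: ··a··> t21, ··c··> t22
  t17 = 0 | (0 | d.c.0) :: ··d··> t23
  t18 = 0 | (c.0 | c.0) :: ··c··> t23, ··c··> t24
  t19 = 0 | (d.c.0 | 0) :: ··d··> t24
  t20 = a.0 | (0 | c.0) :: ··a··> t23, ··c··> t25
  t21 = a.0 | (c.0 | 0) :: ··a··> t24, ··c··> t25
  t22 = ((0 + 0)\{b,c} + a.a.0) | (0 | 0) :: ··a··> t25
  t23 = 0 | (0 | c.0) :: ··c··> t26
  t24 = 0 | (c.0 | 0) :: ··c··> t26
  t25 = a.0 | (0 | 0) :: ··a··> t26
  t26 = 0 | (0 | 0) :: ∅
Coarsest stable partition (strong bisimilarity classes):
  B0 = {s0, t0}
  B1 = {s2, s3, t2, t3}
  B2 = {s8, t8}
  B3 = {s15, s16, t15, t16}
  B4 = {s22, t22}
  B5 = {s25, t25}
  B6 = {s26, t26}
  B7 = {s20, s21, t20, t21}
  B8 = {s23, s24, t23, t24}
  B9 = {s13, t13}
  B10 = {s18, t18}
  B11 = {s5, s6, t5, t6}
  B12 = {s10, s11, t10, t11}
  B13 = {s17, s19, t17, t19}
  B14 = {s12, s14, t12, t14}
  B15 = {s7, s9, t7, t9}
  B16 = {s1, t1}
  B17 = {s4, t4}
s0 ∈ B0, t0 ∈ B0 → same block

YES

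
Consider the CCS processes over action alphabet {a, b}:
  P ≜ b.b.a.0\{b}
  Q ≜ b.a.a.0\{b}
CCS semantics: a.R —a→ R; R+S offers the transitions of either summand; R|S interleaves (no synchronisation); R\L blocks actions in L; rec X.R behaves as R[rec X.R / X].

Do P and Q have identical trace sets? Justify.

P's transition system — 4 states:
  s0 = b.b.a.0\{b} → ··b··> s1
  s1 = b.a.0\{b} → ··b··> s2
  s2 = a.0\{b} → ··a··> s3
  s3 = 0\{b} → deadlocked
Q's transition system — 4 states:
  t0 = b.a.a.0\{b} → ··b··> t1
  t1 = a.a.0\{b} → ··a··> t2
  t2 = a.0\{b} → ··a··> t3
  t3 = 0\{b} → deadlocked
Executing bb from P (initial set {s0}):
  [1] b ⇒ {s1}
  [2] b ⇒ {s2}
  — P admits the full trace.
Executing bb from Q (initial set {t0}):
  [1] b ⇒ {t1}
  [2] b ⇒ ∅ (Q stuck)

trace-distinct — witness ⟨bb⟩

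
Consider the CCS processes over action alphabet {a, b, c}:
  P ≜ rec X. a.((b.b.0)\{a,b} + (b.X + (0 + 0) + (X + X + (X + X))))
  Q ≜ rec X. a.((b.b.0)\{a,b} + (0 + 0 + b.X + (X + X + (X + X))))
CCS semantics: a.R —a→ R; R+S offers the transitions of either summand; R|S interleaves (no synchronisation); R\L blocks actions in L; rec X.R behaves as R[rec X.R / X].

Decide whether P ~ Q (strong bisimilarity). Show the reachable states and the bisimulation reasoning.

P's transition system — 2 states:
  p0 = rec X. a.((b.b.0)\{a,b} + (b.X + (0 + 0) + (X + X + (X + X)))) | ··a··> p1
  p1 = (b.b.0)\{a,b} + (b.(rec X. a.((b.b.0)\{a,b} + (b.X + (0 + 0) + (X + X + (X + X))))) + (0 + 0) + ((rec X. a.((b.b.0)\{a,b} + (b.X + (0 + 0) + (X + X + (X + X))))) + (rec X. a.((b.b.0)\{a,b} + (b.X + (0 + 0) + (X + X + (X + X))))) + ((rec X. a.((b.b.0)\{a,b} + (b.X + (0 + 0) + (X + X + (X + X))))) + (rec X. a.((b.b.0)\{a,b} + (b.X + (0 + 0) + (X + X + (X + X)))))))) | ··a··> p1, ··b··> p0
Q's transition system — 2 states:
  q0 = rec X. a.((b.b.0)\{a,b} + (0 + 0 + b.X + (X + X + (X + X)))) | ··a··> q1
  q1 = (b.b.0)\{a,b} + (0 + 0 + b.(rec X. a.((b.b.0)\{a,b} + (0 + 0 + b.X + (X + X + (X + X))))) + ((rec X. a.((b.b.0)\{a,b} + (0 + 0 + b.X + (X + X + (X + X))))) + (rec X. a.((b.b.0)\{a,b} + (0 + 0 + b.X + (X + X + (X + X))))) + ((rec X. a.((b.b.0)\{a,b} + (0 + 0 + b.X + (X + X + (X + X))))) + (rec X. a.((b.b.0)\{a,b} + (0 + 0 + b.X + (X + X + (X + X)))))))) | ··a··> q1, ··b··> q0
Partition-refinement fixed point:
  B0 = {p0, q0}
  B1 = {p1, q1}
p0 ∈ B0, q0 ∈ B0 → same block

P ~ Q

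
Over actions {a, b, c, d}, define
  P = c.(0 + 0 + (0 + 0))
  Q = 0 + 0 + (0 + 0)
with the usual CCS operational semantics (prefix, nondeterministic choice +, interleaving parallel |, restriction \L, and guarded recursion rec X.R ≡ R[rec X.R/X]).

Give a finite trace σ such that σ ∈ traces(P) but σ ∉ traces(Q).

c

P's transition system — 2 states:
  s0 = c.(0 + 0 + (0 + 0)) → --c--▸ s1
  s1 = 0 + 0 + (0 + 0) → ∅
Q's transition system — 1 states:
  t0 = 0 + 0 + (0 + 0) → ∅
Run σ = ⟨c⟩ on P: start {s0}
  after c @ step 1: {s1}
  — P admits the full trace.
Run σ = ⟨c⟩ on Q: start {t0}
  after c @ step 1: no successor for Q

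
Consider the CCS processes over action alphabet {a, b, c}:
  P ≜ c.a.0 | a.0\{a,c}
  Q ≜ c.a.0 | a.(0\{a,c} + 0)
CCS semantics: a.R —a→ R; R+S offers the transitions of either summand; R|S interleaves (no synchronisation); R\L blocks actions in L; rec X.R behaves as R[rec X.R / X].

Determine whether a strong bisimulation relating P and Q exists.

P's transition system — 6 states:
  u0 = c.a.0 | a.0\{a,c} → ··a··> u1, ··c··> u2
  u1 = c.a.0 | 0\{a,c} → ··c··> u3
  u2 = a.0 | a.0\{a,c} → ··a··> u3, ··a··> u4
  u3 = a.0 | 0\{a,c} → ··a··> u5
  u4 = 0 | a.0\{a,c} → ··a··> u5
  u5 = 0 | 0\{a,c} → ·
Q's transition system — 6 states:
  v0 = c.a.0 | a.(0\{a,c} + 0) → ··a··> v1, ··c··> v2
  v1 = c.a.0 | (0\{a,c} + 0) → ··c··> v3
  v2 = a.0 | a.(0\{a,c} + 0) → ··a··> v3, ··a··> v4
  v3 = a.0 | (0\{a,c} + 0) → ··a··> v5
  v4 = 0 | a.(0\{a,c} + 0) → ··a··> v5
  v5 = 0 | (0\{a,c} + 0) → ·
Partition-refinement fixed point:
  B0 = {u0, v0}
  B1 = {u1, v1}
  B2 = {u3, u4, v3, v4}
  B3 = {u5, v5}
  B4 = {u2, v2}
u0 ∈ B0, v0 ∈ B0 → same block

bisimilar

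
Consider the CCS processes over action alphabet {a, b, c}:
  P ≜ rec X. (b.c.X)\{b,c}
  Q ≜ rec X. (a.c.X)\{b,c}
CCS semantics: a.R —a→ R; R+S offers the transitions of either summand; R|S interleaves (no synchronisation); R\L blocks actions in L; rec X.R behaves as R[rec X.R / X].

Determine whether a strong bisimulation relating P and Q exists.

LTS(P): 1 reachable states
  u0 = rec X. (b.c.X)\{b,c} has moves (no moves)
LTS(Q): 2 reachable states
  v0 = rec X. (a.c.X)\{b,c} has moves -a-> v1
  v1 = (c.(rec X. (a.c.X)\{b,c}))\{b,c} has moves (no moves)
Bisimilarity quotient blocks:
  B0 = {u0, v1}
  B1 = {v0}
u0 ∈ B0, v0 ∈ B1 → different blocks

NO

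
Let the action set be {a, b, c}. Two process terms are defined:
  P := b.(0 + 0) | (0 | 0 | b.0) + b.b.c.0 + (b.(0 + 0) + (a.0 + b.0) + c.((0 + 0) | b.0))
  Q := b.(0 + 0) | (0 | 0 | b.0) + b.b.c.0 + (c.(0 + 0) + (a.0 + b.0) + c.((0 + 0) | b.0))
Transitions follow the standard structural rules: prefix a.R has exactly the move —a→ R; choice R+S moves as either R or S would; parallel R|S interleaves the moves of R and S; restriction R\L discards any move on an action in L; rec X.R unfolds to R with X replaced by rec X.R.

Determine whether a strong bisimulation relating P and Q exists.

P ≁ Q

LTS(P): 10 reachable states
  s0 = b.(0 + 0) | (0 | 0 | b.0) + b.b.c.0 + (b.(0 + 0) + (a.0 + b.0) + c.((0 + 0) | b.0)) has moves =a=> s1, =b=> s1, =b=> s2, =b=> s3, =b=> s4, =b=> s5, =c=> s6
  s1 = 0 has moves ·
  s2 = (0 + 0) | (0 | 0 | b.0) has moves =b=> s7
  s3 = 0 + 0 has moves ·
  s4 = b.(0 + 0) | (0 | 0 | 0) has moves =b=> s7
  s5 = b.c.0 has moves =b=> s8
  s6 = (0 + 0) | b.0 has moves =b=> s9
  s7 = (0 + 0) | (0 | 0 | 0) has moves ·
  s8 = c.0 has moves =c=> s1
  s9 = (0 + 0) | 0 has moves ·
LTS(Q): 10 reachable states
  t0 = b.(0 + 0) | (0 | 0 | b.0) + b.b.c.0 + (c.(0 + 0) + (a.0 + b.0) + c.((0 + 0) | b.0)) has moves =a=> t1, =b=> t1, =b=> t2, =b=> t3, =b=> t4, =c=> t5, =c=> t6
  t1 = 0 has moves ·
  t2 = (0 + 0) | (0 | 0 | b.0) has moves =b=> t7
  t3 = b.(0 + 0) | (0 | 0 | 0) has moves =b=> t7
  t4 = b.c.0 has moves =b=> t8
  t5 = (0 + 0) | b.0 has moves =b=> t9
  t6 = 0 + 0 has moves ·
  t7 = (0 + 0) | (0 | 0 | 0) has moves ·
  t8 = c.0 has moves =c=> t1
  t9 = (0 + 0) | 0 has moves ·
Coarsest stable partition (strong bisimilarity classes):
  B0 = {s0}
  B1 = {s2, s4, s6, t2, t3, t5}
  B2 = {s1, s3, s7, s9, t1, t6, t7, t9}
  B3 = {s5, t4}
  B4 = {s8, t8}
  B5 = {t0}
s0 ∈ B0, t0 ∈ B5 → different blocks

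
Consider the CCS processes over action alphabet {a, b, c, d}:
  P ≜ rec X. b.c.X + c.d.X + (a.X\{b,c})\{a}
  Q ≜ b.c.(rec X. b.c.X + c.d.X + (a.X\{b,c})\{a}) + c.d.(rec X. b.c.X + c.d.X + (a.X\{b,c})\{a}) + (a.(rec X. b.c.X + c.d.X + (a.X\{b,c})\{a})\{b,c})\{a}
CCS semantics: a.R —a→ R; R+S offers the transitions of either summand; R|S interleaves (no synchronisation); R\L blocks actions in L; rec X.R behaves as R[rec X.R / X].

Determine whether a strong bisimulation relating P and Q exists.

YES

Reachable graph of P (3 states):
  p0 = rec X. b.c.X + c.d.X + (a.X\{b,c})\{a} :: --b--▸ p1, --c--▸ p2
  p1 = c.(rec X. b.c.X + c.d.X + (a.X\{b,c})\{a}) :: --c--▸ p0
  p2 = d.(rec X. b.c.X + c.d.X + (a.X\{b,c})\{a}) :: --d--▸ p0
Reachable graph of Q (4 states):
  q0 = b.c.(rec X. b.c.X + c.d.X + (a.X\{b,c})\{a}) + c.d.(rec X. b.c.X + c.d.X + (a.X\{b,c})\{a}) + (a.(rec X. b.c.X + c.d.X + (a.X\{b,c})\{a})\{b,c})\{a} :: --b--▸ q1, --c--▸ q2
  q1 = c.(rec X. b.c.X + c.d.X + (a.X\{b,c})\{a}) :: --c--▸ q3
  q2 = d.(rec X. b.c.X + c.d.X + (a.X\{b,c})\{a}) :: --d--▸ q3
  q3 = rec X. b.c.X + c.d.X + (a.X\{b,c})\{a} :: --b--▸ q1, --c--▸ q2
Coarsest stable partition (strong bisimilarity classes):
  B0 = {p0, q0, q3}
  B1 = {p1, q1}
  B2 = {p2, q2}
p0 ∈ B0, q0 ∈ B0 → same block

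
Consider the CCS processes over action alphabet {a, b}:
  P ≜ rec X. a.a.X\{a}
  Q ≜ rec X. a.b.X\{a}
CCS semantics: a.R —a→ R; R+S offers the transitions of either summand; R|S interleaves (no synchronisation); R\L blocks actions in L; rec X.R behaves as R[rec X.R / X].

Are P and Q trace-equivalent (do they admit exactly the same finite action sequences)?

P's transition system — 3 states:
  m0 = rec X. a.a.X\{a} ⊢ --a--▸ m1
  m1 = a.(rec X. a.a.X\{a})\{a} ⊢ --a--▸ m2
  m2 = (rec X. a.a.X\{a})\{a} ⊢ ∅
Q's transition system — 3 states:
  n0 = rec X. a.b.X\{a} ⊢ --a--▸ n1
  n1 = b.(rec X. a.b.X\{a})\{a} ⊢ --b--▸ n2
  n2 = (rec X. a.b.X\{a})\{a} ⊢ ∅
Run σ = ⟨aa⟩ on P: start {m0}
  step 1 (a): {m1}
  step 2 (a): {m2}
  ✓ P
Run σ = ⟨aa⟩ on Q: start {n0}
  step 1 (a): {n1}
  step 2 (a): ∅  — Q cannot continue

trace-distinct — witness ⟨aa⟩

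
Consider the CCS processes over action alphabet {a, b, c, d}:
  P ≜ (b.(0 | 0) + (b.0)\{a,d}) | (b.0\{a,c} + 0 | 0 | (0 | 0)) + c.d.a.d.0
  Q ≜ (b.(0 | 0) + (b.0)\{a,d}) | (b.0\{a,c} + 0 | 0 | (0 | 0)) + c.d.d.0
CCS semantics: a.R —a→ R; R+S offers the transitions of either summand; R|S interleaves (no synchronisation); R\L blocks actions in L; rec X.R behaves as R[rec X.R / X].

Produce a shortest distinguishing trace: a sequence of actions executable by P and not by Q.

cda

P's transition system — 10 states:
  u0 = (b.(0 | 0) + (b.0)\{a,d}) | (b.0\{a,c} + 0 | 0 | (0 | 0)) + c.d.a.d.0 | —b→ u1, —b→ u2, —b→ u3, —c→ u4
  u1 = (b.(0 | 0) + (b.0)\{a,d}) | 0\{a,c} | —b→ u5, —b→ u6
  u2 = 0 | 0 | (b.0\{a,c} + 0 | 0 | (0 | 0)) | —b→ u5
  u3 = 0\{a,d} | (b.0\{a,c} + 0 | 0 | (0 | 0)) | —b→ u6
  u4 = d.a.d.0 | —d→ u7
  u5 = 0 | 0 | 0\{a,c} | (no moves)
  u6 = 0\{a,d} | 0\{a,c} | (no moves)
  u7 = a.d.0 | —a→ u8
  u8 = d.0 | —d→ u9
  u9 = 0 | (no moves)
Q's transition system — 9 states:
  v0 = (b.(0 | 0) + (b.0)\{a,d}) | (b.0\{a,c} + 0 | 0 | (0 | 0)) + c.d.d.0 | —b→ v1, —b→ v2, —b→ v3, —c→ v4
  v1 = (b.(0 | 0) + (b.0)\{a,d}) | 0\{a,c} | —b→ v5, —b→ v6
  v2 = 0 | 0 | (b.0\{a,c} + 0 | 0 | (0 | 0)) | —b→ v5
  v3 = 0\{a,d} | (b.0\{a,c} + 0 | 0 | (0 | 0)) | —b→ v6
  v4 = d.d.0 | —d→ v7
  v5 = 0 | 0 | 0\{a,c} | (no moves)
  v6 = 0\{a,d} | 0\{a,c} | (no moves)
  v7 = d.0 | —d→ v8
  v8 = 0 | (no moves)
Trace ⟨cda⟩ through P, begin at {u0}:
  [1] c ⇒ {u4}
  [2] d ⇒ {u7}
  [3] a ⇒ {u8}
  ✓ P
Trace ⟨cda⟩ through Q, begin at {v0}:
  [1] c ⇒ {v4}
  [2] d ⇒ {v7}
  [3] a ⇒ no successor for Q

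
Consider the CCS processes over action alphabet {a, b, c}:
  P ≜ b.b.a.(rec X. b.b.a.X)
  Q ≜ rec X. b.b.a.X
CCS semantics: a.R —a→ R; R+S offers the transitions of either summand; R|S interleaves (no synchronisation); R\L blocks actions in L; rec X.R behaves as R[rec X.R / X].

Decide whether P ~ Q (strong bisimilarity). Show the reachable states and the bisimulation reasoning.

P ~ Q

Reachable graph of P (4 states):
  p0 = b.b.a.(rec X. b.b.a.X) has moves =b=> p1
  p1 = b.a.(rec X. b.b.a.X) has moves =b=> p2
  p2 = a.(rec X. b.b.a.X) has moves =a=> p3
  p3 = rec X. b.b.a.X has moves =b=> p1
Reachable graph of Q (3 states):
  q0 = rec X. b.b.a.X has moves =b=> q1
  q1 = b.a.(rec X. b.b.a.X) has moves =b=> q2
  q2 = a.(rec X. b.b.a.X) has moves =a=> q0
Partition-refinement fixed point:
  B0 = {p0, p3, q0}
  B1 = {p1, q1}
  B2 = {p2, q2}
p0 ∈ B0, q0 ∈ B0 → same block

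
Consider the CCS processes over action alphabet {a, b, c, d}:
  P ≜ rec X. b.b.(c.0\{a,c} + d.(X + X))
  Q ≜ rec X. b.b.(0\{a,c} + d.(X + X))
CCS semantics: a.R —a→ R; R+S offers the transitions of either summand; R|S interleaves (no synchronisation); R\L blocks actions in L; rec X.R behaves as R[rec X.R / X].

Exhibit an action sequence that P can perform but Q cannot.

bbc

P's transition system — 5 states:
  m0 = rec X. b.b.(c.0\{a,c} + d.(X + X)) has moves =b=> m1
  m1 = b.(c.0\{a,c} + d.((rec X. b.b.(c.0\{a,c} + d.(X + X))) + (rec X. b.b.(c.0\{a,c} + d.(X + X))))) has moves =b=> m2
  m2 = c.0\{a,c} + d.((rec X. b.b.(c.0\{a,c} + d.(X + X))) + (rec X. b.b.(c.0\{a,c} + d.(X + X)))) has moves =c=> m3, =d=> m4
  m3 = 0\{a,c} has moves ·
  m4 = (rec X. b.b.(c.0\{a,c} + d.(X + X))) + (rec X. b.b.(c.0\{a,c} + d.(X + X))) has moves =b=> m1
Q's transition system — 4 states:
  n0 = rec X. b.b.(0\{a,c} + d.(X + X)) has moves =b=> n1
  n1 = b.(0\{a,c} + d.((rec X. b.b.(0\{a,c} + d.(X + X))) + (rec X. b.b.(0\{a,c} + d.(X + X))))) has moves =b=> n2
  n2 = 0\{a,c} + d.((rec X. b.b.(0\{a,c} + d.(X + X))) + (rec X. b.b.(0\{a,c} + d.(X + X)))) has moves =d=> n3
  n3 = (rec X. b.b.(0\{a,c} + d.(X + X))) + (rec X. b.b.(0\{a,c} + d.(X + X))) has moves =b=> n1
Executing bbc from P (initial set {m0}):
  after b @ step 1: {m1}
  after b @ step 2: {m2}
  after c @ step 3: {m3}
  — P admits the full trace.
Executing bbc from Q (initial set {n0}):
  after b @ step 1: {n1}
  after b @ step 2: {n2}
  after c @ step 3: ∅ (Q stuck)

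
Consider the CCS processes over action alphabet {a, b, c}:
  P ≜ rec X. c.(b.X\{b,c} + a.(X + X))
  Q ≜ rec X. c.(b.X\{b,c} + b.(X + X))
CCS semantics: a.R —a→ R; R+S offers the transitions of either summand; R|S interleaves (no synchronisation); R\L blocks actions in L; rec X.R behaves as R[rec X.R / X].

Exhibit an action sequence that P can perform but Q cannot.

Reachable graph of P (4 states):
  u0 = rec X. c.(b.X\{b,c} + a.(X + X)) | -c-> u1
  u1 = b.(rec X. c.(b.X\{b,c} + a.(X + X)))\{b,c} + a.((rec X. c.(b.X\{b,c} + a.(X + X))) + (rec X. c.(b.X\{b,c} + a.(X + X)))) | -a-> u2, -b-> u3
  u2 = (rec X. c.(b.X\{b,c} + a.(X + X))) + (rec X. c.(b.X\{b,c} + a.(X + X))) | -c-> u1
  u3 = (rec X. c.(b.X\{b,c} + a.(X + X)))\{b,c} | (no moves)
Reachable graph of Q (4 states):
  v0 = rec X. c.(b.X\{b,c} + b.(X + X)) | -c-> v1
  v1 = b.(rec X. c.(b.X\{b,c} + b.(X + X)))\{b,c} + b.((rec X. c.(b.X\{b,c} + b.(X + X))) + (rec X. c.(b.X\{b,c} + b.(X + X)))) | -b-> v2, -b-> v3
  v2 = (rec X. c.(b.X\{b,c} + b.(X + X))) + (rec X. c.(b.X\{b,c} + b.(X + X))) | -c-> v1
  v3 = (rec X. c.(b.X\{b,c} + b.(X + X)))\{b,c} | (no moves)
Run σ = ⟨ca⟩ on P: start {u0}
  step 1 (c): {u1}
  step 2 (a): {u2}
  P completes σ.
Run σ = ⟨ca⟩ on Q: start {v0}
  step 1 (c): {v1}
  step 2 (a): no successor for Q

ca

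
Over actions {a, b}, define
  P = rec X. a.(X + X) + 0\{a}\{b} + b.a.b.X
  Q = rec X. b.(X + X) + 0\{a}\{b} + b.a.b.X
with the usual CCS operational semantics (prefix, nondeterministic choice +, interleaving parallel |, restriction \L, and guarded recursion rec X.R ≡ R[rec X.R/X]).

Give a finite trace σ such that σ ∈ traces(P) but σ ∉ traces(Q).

a

Reachable graph of P (4 states):
  u0 = rec X. a.(X + X) + 0\{a}\{b} + b.a.b.X → ··a··> u1, ··b··> u2
  u1 = (rec X. a.(X + X) + 0\{a}\{b} + b.a.b.X) + (rec X. a.(X + X) + 0\{a}\{b} + b.a.b.X) → ··a··> u1, ··b··> u2
  u2 = a.b.(rec X. a.(X + X) + 0\{a}\{b} + b.a.b.X) → ··a··> u3
  u3 = b.(rec X. a.(X + X) + 0\{a}\{b} + b.a.b.X) → ··b··> u0
Reachable graph of Q (4 states):
  v0 = rec X. b.(X + X) + 0\{a}\{b} + b.a.b.X → ··b··> v1, ··b··> v2
  v1 = (rec X. b.(X + X) + 0\{a}\{b} + b.a.b.X) + (rec X. b.(X + X) + 0\{a}\{b} + b.a.b.X) → ··b··> v1, ··b··> v2
  v2 = a.b.(rec X. b.(X + X) + 0\{a}\{b} + b.a.b.X) → ··a··> v3
  v3 = b.(rec X. b.(X + X) + 0\{a}\{b} + b.a.b.X) → ··b··> v0
Trace ⟨a⟩ through P, begin at {u0}:
  after a @ step 1: {u1}
  P completes σ.
Trace ⟨a⟩ through Q, begin at {v0}:
  after a @ step 1: no successor for Q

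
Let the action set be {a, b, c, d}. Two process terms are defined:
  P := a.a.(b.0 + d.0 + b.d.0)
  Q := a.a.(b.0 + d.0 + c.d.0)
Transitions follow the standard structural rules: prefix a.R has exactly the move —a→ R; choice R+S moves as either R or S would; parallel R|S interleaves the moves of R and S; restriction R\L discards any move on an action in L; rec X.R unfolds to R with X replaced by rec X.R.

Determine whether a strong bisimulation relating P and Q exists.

NO

P's transition system — 5 states:
  u0 = a.a.(b.0 + d.0 + b.d.0) → -a-> u1
  u1 = a.(b.0 + d.0 + b.d.0) → -a-> u2
  u2 = b.0 + d.0 + b.d.0 → -b-> u3, -b-> u4, -d-> u3
  u3 = 0 → (no moves)
  u4 = d.0 → -d-> u3
Q's transition system — 5 states:
  v0 = a.a.(b.0 + d.0 + c.d.0) → -a-> v1
  v1 = a.(b.0 + d.0 + c.d.0) → -a-> v2
  v2 = b.0 + d.0 + c.d.0 → -b-> v3, -c-> v4, -d-> v3
  v3 = 0 → (no moves)
  v4 = d.0 → -d-> v3
Bisimilarity quotient blocks:
  B0 = {u0}
  B1 = {u1}
  B2 = {u2}
  B3 = {u3, v3}
  B4 = {u4, v4}
  B5 = {v0}
  B6 = {v1}
  B7 = {v2}
u0 ∈ B0, v0 ∈ B5 → different blocks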